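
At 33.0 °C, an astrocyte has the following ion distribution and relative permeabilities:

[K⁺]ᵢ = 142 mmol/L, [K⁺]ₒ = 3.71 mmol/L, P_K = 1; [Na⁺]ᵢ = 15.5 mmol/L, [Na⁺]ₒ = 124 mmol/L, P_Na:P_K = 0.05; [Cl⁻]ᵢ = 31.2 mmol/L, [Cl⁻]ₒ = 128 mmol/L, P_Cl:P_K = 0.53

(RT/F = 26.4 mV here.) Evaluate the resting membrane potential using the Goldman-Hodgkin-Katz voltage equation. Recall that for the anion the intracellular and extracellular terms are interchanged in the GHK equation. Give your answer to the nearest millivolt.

-55 mV

Vm = 26.4 · ln[(Σ P·[cation]ₒ + Σ P·[anion]ᵢ) / (Σ P·[cation]ᵢ + Σ P·[anion]ₒ)]
Numerator = 1×3.71 + 0.05×124 + 0.53×31.2 = 26.45
Denominator = 1×142 + 0.05×15.5 + 0.53×128 = 210.6
Vm = 26.4 · ln(0.12557) = 26.4 × (-2.0749) = -54.78 mV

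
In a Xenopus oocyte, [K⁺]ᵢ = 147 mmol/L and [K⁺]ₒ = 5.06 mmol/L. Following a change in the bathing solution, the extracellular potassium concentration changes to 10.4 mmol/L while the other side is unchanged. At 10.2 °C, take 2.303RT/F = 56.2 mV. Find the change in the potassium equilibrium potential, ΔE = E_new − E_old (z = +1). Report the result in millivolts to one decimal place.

17.6 mV

E_old = (56.2/1)·log₁₀(5.06/147) = -82.23 mV
E_new = (56.2/1)·log₁₀(10.4/147) = -64.65 mV
ΔE = -64.65 − (-82.23) = 17.58 mV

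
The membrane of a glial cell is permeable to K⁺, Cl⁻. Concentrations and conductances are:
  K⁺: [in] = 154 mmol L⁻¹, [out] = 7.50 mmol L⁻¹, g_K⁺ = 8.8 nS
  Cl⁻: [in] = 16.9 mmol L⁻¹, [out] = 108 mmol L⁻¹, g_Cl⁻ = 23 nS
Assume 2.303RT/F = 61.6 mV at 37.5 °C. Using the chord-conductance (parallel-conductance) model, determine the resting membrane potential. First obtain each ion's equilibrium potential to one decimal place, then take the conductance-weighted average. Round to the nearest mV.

E_K⁺ = (61.6/1)·log₁₀(7.50/154) = -80.8 mV
E_Cl⁻ = (61.6/-1)·log₁₀(108/16.9) = -49.6 mV
Vm = (Σ gᵢEᵢ)/(Σ gᵢ) = (8.8·-80.8 + 23·-49.6) / (8.8 + 23)
= -1851.84 / 31.8 = -58.23 mV

-58 mV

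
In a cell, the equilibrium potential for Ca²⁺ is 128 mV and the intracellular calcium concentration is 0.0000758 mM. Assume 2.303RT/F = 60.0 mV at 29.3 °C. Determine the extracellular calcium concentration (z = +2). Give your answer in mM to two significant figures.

Nernst: E = (60.0/2) · log₁₀([out]/[in]), so log₁₀([out]/[in]) = 128.0 × 2 / 60.0 = 4.2667.
[out]/[in] = 10^(4.2667) = 1.848e+04.
[out] = 1.848e+04 × 0.0000758 = 1.401 mM.

1.4 mM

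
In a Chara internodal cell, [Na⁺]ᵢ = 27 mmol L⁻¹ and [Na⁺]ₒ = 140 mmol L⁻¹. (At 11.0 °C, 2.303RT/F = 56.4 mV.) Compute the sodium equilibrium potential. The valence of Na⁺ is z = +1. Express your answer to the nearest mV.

40 mV

E = (56.4/z) · log₁₀([Na⁺]_out/[Na⁺]_in) with z = +1.
= (56.4/1) · log₁₀(140/27) = 56.40 · log₁₀(5.185)
= 56.40 · (0.7148) = 40.31 mV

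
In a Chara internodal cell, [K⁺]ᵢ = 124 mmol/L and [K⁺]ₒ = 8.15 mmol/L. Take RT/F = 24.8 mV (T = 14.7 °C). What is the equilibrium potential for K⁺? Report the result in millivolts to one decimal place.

-67.5 mV

E = (24.8/z) · ln([K⁺]_out/[K⁺]_in) with z = +1.
= (24.8/1) · ln(8.15/124) = 24.80 · ln(0.06573)
= 24.80 · (-2.7223) = -67.51 mV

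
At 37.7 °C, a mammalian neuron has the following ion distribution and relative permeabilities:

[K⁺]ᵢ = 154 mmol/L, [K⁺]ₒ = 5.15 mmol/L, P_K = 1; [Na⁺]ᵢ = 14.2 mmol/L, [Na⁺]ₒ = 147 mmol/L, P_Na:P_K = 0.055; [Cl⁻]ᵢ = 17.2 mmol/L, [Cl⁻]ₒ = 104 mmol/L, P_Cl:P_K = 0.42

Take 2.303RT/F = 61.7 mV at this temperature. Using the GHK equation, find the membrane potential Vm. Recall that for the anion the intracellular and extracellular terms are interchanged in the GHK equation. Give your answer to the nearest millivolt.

Vm = 61.7 · log₁₀[(Σ P·[cation]ₒ + Σ P·[anion]ᵢ) / (Σ P·[cation]ᵢ + Σ P·[anion]ₒ)]
Numerator = 1×5.15 + 0.055×147 + 0.42×17.2 = 20.46
Denominator = 1×154 + 0.055×14.2 + 0.42×104 = 198.5
Vm = 61.7 · log₁₀(0.10309) = 61.7 × (-0.9868) = -60.88 mV

-61 mV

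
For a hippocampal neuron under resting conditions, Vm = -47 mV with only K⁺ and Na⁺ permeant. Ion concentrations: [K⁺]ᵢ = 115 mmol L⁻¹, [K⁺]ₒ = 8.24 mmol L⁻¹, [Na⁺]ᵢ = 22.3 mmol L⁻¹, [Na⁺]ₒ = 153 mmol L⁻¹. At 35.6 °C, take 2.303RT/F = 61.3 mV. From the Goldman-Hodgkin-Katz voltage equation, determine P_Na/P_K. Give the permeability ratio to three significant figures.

0.0767

Let α = P_Na/P_K. GHK: Vm = 61.3·log₁₀[(Kₒ + α·Naₒ)/(Kᵢ + α·Naᵢ)].
10^(Vm/61.3) = 10^(-47.0/61.3) = 0.17111
So 0.17111·(Kᵢ + α·Naᵢ) = Kₒ + α·Naₒ → α = (0.17111·115.0 − 8.24) / (153.0 − 0.17111·22.3)
α = (19.68 − 8.24) / (153.0 − 3.816) = 11.44/149.2 = 0.07667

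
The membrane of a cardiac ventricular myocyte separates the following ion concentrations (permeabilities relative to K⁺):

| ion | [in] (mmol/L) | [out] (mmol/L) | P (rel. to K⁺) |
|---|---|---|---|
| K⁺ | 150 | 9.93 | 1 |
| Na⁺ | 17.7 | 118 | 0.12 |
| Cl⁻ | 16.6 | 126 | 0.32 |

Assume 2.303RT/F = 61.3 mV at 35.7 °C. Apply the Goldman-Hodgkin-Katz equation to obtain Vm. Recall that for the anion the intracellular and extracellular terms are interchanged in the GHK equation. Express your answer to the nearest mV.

-50 mV

Vm = 61.3 · log₁₀[(Σ P·[cation]ₒ + Σ P·[anion]ᵢ) / (Σ P·[cation]ᵢ + Σ P·[anion]ₒ)]
Numerator = 1×9.93 + 0.12×118 + 0.32×16.6 = 29.4
Denominator = 1×150 + 0.12×17.7 + 0.32×126 = 192.4
Vm = 61.3 · log₁₀(0.15278) = 61.3 × (-0.8159) = -50.02 mV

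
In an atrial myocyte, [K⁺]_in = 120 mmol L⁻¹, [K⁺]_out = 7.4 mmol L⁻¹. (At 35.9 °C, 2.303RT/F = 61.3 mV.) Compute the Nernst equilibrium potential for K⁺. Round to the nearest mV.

-74 mV

E = (61.3/z) · log₁₀([K⁺]_out/[K⁺]_in) with z = +1.
= (61.3/1) · log₁₀(7.4/120) = 61.30 · log₁₀(0.06167)
= 61.30 · (-1.2099) = -74.17 mV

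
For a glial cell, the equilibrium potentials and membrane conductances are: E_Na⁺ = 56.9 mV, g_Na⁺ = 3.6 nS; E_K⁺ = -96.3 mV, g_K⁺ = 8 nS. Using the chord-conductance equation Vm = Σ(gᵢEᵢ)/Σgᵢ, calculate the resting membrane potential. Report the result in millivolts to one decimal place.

-48.8 mV

Σ gᵢEᵢ = 3.6·(56.9) + 8·(-96.3) = -565.56
Σ gᵢ = 3.6 + 8 = 11.6
Vm = -565.56 / 11.6 = -48.76 mV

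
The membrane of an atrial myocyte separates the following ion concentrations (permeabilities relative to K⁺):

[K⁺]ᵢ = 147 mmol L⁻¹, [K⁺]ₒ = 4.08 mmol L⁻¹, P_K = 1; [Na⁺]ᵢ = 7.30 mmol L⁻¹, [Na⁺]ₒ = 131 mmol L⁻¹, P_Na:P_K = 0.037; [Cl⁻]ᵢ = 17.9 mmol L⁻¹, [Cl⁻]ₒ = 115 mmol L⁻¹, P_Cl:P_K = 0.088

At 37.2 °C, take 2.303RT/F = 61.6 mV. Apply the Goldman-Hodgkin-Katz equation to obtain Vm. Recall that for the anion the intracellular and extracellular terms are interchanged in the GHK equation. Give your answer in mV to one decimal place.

-72.4 mV

Vm = 61.6 · log₁₀[(Σ P·[cation]ₒ + Σ P·[anion]ᵢ) / (Σ P·[cation]ᵢ + Σ P·[anion]ₒ)]
Numerator = 1×4.08 + 0.037×131 + 0.088×17.9 = 10.5
Denominator = 1×147 + 0.037×7.30 + 0.088×115 = 157.4
Vm = 61.6 · log₁₀(0.066727) = 61.6 × (-1.1757) = -72.42 mV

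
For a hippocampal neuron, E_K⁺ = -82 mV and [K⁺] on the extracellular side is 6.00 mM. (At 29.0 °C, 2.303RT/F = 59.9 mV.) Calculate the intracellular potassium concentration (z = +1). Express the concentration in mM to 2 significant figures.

Nernst: E = (59.9/1) · log₁₀([out]/[in]), so log₁₀([out]/[in]) = -82.0 × 1 / 59.9 = -1.3689.
[out]/[in] = 10^(-1.3689) = 0.04276.
[in] = 6.00 / 0.04276 = 140.3 mM.

140 mM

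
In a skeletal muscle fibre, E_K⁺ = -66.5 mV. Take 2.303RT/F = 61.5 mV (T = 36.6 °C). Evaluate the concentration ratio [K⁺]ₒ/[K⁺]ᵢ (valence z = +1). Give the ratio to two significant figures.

0.083

log₁₀([out]/[in]) = E·z/(61.5) = -66.5 × 1 / 61.5 = -1.0813
[out]/[in] = 10^(-1.0813) = 0.08293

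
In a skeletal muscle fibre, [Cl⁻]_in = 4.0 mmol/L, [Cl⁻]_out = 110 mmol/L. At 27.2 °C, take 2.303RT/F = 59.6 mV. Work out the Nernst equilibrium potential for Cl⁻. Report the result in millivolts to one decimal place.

-85.8 mV

E = (59.6/z) · log₁₀([Cl⁻]_out/[Cl⁻]_in) with z = -1.
For an anion, dividing by z = -1 reverses the sign.
= (59.6/-1) · log₁₀(110/4.0) = -59.60 · log₁₀(27.5)
= -59.60 · (1.4393) = -85.78 mV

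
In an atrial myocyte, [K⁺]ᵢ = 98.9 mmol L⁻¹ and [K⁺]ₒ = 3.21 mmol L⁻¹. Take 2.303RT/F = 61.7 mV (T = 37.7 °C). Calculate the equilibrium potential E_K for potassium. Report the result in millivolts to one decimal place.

E = (61.7/z) · log₁₀([K⁺]_out/[K⁺]_in) with z = +1.
= (61.7/1) · log₁₀(3.21/98.9) = 61.70 · log₁₀(0.03246)
= 61.70 · (-1.4887) = -91.85 mV

-91.9 mV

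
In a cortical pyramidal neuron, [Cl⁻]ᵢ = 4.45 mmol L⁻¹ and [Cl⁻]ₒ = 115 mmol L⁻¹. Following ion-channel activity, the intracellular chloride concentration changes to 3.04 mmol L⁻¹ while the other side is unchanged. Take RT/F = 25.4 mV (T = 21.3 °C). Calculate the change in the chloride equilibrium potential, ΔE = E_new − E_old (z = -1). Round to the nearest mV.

E_old = (25.4/-1)·ln(115/4.45) = -82.60 mV
E_new = (25.4/-1)·ln(115/3.04) = -92.28 mV
ΔE = -92.28 − (-82.60) = -9.68 mV

-10 mV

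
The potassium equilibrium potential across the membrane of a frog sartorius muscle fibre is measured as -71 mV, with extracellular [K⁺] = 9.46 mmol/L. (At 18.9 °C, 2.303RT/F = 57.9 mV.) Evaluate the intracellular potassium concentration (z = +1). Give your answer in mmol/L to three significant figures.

159 mmol/L

Nernst: E = (57.9/1) · log₁₀([out]/[in]), so log₁₀([out]/[in]) = -71.0 × 1 / 57.9 = -1.2263.
[out]/[in] = 10^(-1.2263) = 0.05939.
[in] = 9.46 / 0.05939 = 159.3 mmol/L.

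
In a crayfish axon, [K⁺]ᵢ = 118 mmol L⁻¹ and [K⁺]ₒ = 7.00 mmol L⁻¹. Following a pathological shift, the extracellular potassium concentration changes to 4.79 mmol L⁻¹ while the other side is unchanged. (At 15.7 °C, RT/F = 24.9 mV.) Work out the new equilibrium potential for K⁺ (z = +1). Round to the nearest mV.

After the shift: [K⁺]_out = 4.79, [K⁺]_in = 118 mmol L⁻¹.
E_new = (24.9/1)·ln(4.79/118) = 24.90 · (-3.2042) = -79.78 mV

-80 mV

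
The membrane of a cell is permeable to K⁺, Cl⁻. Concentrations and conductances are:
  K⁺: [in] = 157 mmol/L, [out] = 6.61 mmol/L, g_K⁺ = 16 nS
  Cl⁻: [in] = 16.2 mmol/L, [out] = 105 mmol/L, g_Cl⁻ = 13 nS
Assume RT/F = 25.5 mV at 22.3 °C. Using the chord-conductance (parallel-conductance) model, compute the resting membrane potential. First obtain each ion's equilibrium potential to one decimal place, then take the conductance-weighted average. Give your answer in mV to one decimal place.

-66.0 mV

E_K⁺ = (25.5/1)·ln(6.61/157) = -80.8 mV
E_Cl⁻ = (25.5/-1)·ln(105/16.2) = -47.7 mV
Vm = (Σ gᵢEᵢ)/(Σ gᵢ) = (16·-80.8 + 13·-47.7) / (16 + 13)
= -1912.90 / 29 = -65.96 mV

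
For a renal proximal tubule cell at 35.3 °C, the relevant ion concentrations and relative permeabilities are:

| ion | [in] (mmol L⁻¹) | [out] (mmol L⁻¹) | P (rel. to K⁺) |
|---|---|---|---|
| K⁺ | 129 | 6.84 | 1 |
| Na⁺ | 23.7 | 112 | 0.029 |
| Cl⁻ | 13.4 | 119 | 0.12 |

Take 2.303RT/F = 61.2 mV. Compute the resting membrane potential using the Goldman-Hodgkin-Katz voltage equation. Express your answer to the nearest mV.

-67 mV

Vm = 61.2 · log₁₀[(Σ P·[cation]ₒ + Σ P·[anion]ᵢ) / (Σ P·[cation]ᵢ + Σ P·[anion]ₒ)]
Numerator = 1×6.84 + 0.029×112 + 0.12×13.4 = 11.7
Denominator = 1×129 + 0.029×23.7 + 0.12×119 = 144
Vm = 61.2 · log₁₀(0.081241) = 61.2 × (-1.0902) = -66.72 mV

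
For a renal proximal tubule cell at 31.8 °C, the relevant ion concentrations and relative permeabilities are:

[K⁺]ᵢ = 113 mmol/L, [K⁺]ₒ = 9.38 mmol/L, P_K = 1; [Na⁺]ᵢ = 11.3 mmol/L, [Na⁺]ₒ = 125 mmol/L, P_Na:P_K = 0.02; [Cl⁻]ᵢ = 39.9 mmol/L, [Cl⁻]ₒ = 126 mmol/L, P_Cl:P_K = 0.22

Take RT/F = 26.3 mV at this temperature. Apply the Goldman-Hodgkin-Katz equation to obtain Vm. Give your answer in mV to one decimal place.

-50.5 mV

Vm = 26.3 · ln[(Σ P·[cation]ₒ + Σ P·[anion]ᵢ) / (Σ P·[cation]ᵢ + Σ P·[anion]ₒ)]
Numerator = 1×9.38 + 0.02×125 + 0.22×39.9 = 20.66
Denominator = 1×113 + 0.02×11.3 + 0.22×126 = 140.9
Vm = 26.3 · ln(0.14657) = 26.3 × (-1.9203) = -50.50 mV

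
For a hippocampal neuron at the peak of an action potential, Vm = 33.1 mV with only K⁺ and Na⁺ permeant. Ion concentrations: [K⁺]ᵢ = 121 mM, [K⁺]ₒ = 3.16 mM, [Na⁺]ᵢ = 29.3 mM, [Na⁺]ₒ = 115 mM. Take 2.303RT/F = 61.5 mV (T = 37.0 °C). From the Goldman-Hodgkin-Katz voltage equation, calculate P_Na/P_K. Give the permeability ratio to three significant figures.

30.0

Let α = P_Na/P_K. GHK: Vm = 61.5·log₁₀[(Kₒ + α·Naₒ)/(Kᵢ + α·Naᵢ)].
10^(Vm/61.5) = 10^(33.1/61.5) = 3.4531
So 3.4531·(Kᵢ + α·Naᵢ) = Kₒ + α·Naₒ → α = (3.4531·121.0 − 3.16) / (115.0 − 3.4531·29.3)
α = (417.8 − 3.16) / (115.0 − 101.2) = 414.7/13.82 = 30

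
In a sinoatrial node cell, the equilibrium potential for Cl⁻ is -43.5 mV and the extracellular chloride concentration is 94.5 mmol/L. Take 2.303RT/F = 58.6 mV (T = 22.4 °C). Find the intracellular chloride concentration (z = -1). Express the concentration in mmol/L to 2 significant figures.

Nernst: E = (58.6/-1) · log₁₀([out]/[in]), so log₁₀([out]/[in]) = -43.5 × -1 / 58.6 = 0.7423.
[out]/[in] = 10^(0.7423) = 5.525.
[in] = 94.5 / 5.525 = 17.1 mmol/L.

17 mmol/L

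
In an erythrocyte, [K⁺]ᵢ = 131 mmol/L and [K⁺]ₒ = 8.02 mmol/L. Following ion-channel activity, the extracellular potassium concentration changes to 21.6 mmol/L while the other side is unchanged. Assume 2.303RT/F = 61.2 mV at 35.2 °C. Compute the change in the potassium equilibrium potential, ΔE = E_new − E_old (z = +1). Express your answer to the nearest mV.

E_old = (61.2/1)·log₁₀(8.02/131) = -74.24 mV
E_new = (61.2/1)·log₁₀(21.6/131) = -47.91 mV
ΔE = -47.91 − (-74.24) = 26.33 mV

26 mV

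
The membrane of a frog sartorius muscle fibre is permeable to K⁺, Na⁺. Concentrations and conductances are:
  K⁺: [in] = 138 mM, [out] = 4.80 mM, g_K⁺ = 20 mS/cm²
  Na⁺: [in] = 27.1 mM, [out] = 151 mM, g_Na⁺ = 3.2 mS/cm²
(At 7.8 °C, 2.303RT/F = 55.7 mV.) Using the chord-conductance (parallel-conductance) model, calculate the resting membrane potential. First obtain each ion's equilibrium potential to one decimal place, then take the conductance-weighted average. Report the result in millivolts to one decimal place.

-64.3 mV

E_K⁺ = (55.7/1)·log₁₀(4.80/138) = -81.2 mV
E_Na⁺ = (55.7/1)·log₁₀(151/27.1) = 41.6 mV
Vm = (Σ gᵢEᵢ)/(Σ gᵢ) = (20·-81.2 + 3.2·41.6) / (20 + 3.2)
= -1490.88 / 23.2 = -64.26 mV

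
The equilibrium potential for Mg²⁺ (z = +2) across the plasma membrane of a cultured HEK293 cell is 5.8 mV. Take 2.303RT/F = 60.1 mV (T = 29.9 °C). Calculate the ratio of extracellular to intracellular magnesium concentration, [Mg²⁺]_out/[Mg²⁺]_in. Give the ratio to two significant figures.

log₁₀([out]/[in]) = E·z/(60.1) = 5.8 × 2 / 60.1 = 0.1930
[out]/[in] = 10^(0.1930) = 1.56

1.6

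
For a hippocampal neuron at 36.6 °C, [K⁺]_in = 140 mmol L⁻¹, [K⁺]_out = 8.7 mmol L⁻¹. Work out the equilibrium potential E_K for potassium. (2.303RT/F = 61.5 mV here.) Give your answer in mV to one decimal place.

-74.2 mV

E = (61.5/z) · log₁₀([K⁺]_out/[K⁺]_in) with z = +1.
= (61.5/1) · log₁₀(8.7/140) = 61.50 · log₁₀(0.06214)
= 61.50 · (-1.2066) = -74.21 mV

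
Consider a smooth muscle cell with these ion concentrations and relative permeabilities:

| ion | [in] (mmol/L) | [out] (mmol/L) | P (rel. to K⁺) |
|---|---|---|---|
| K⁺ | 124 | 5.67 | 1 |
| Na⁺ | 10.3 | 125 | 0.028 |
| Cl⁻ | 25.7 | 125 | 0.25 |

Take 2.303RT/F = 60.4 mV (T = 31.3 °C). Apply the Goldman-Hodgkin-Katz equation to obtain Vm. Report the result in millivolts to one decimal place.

Vm = 60.4 · log₁₀[(Σ P·[cation]ₒ + Σ P·[anion]ᵢ) / (Σ P·[cation]ᵢ + Σ P·[anion]ₒ)]
Numerator = 1×5.67 + 0.028×125 + 0.25×25.7 = 15.59
Denominator = 1×124 + 0.028×10.3 + 0.25×125 = 155.5
Vm = 60.4 · log₁₀(0.10026) = 60.4 × (-0.9989) = -60.33 mV

-60.3 mV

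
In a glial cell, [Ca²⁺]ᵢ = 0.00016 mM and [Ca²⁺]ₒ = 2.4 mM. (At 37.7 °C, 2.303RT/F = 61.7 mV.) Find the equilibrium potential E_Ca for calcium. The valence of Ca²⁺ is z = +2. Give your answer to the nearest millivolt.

129 mV

E = (61.7/z) · log₁₀([Ca²⁺]_out/[Ca²⁺]_in) with z = +2.
= (61.7/2) · log₁₀(2.4/0.00016) = 30.85 · log₁₀(1.5e+04)
= 30.85 · (4.1761) = 128.83 mV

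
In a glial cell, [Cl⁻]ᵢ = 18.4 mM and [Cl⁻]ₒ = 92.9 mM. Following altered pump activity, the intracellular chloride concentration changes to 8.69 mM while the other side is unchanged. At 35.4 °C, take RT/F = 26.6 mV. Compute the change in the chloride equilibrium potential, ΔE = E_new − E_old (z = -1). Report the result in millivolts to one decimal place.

E_old = (26.6/-1)·ln(92.9/18.4) = -43.07 mV
E_new = (26.6/-1)·ln(92.9/8.69) = -63.02 mV
ΔE = -63.02 − (-43.07) = -19.95 mV

-20.0 mV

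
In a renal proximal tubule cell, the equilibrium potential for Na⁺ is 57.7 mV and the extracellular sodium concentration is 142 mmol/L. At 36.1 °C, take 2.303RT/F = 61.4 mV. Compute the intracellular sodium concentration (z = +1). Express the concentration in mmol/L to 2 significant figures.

16 mmol/L

Nernst: E = (61.4/1) · log₁₀([out]/[in]), so log₁₀([out]/[in]) = 57.7 × 1 / 61.4 = 0.9397.
[out]/[in] = 10^(0.9397) = 8.704.
[in] = 142 / 8.704 = 16.31 mmol/L.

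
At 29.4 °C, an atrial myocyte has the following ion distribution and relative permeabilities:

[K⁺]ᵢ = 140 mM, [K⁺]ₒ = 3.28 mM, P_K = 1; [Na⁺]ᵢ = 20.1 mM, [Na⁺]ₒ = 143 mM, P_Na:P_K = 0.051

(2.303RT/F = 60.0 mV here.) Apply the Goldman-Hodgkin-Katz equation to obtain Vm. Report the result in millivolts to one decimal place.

Vm = 60.0 · log₁₀[(Σ P·[cation]ₒ + Σ P·[anion]ᵢ) / (Σ P·[cation]ᵢ + Σ P·[anion]ₒ)]
Numerator = 1×3.28 + 0.051×143 = 10.57
Denominator = 1×140 + 0.051×20.1 = 141
Vm = 60.0 · log₁₀(0.074972) = 60.0 × (-1.1251) = -67.51 mV

-67.5 mV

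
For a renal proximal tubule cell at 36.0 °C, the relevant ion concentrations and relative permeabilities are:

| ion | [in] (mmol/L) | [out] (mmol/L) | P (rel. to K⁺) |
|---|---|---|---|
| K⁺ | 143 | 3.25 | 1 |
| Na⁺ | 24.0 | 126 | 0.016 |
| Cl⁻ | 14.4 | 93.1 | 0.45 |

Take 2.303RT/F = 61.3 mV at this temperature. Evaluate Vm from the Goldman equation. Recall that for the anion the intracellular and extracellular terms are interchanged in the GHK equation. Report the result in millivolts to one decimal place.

-73.4 mV

Vm = 61.3 · log₁₀[(Σ P·[cation]ₒ + Σ P·[anion]ᵢ) / (Σ P·[cation]ᵢ + Σ P·[anion]ₒ)]
Numerator = 1×3.25 + 0.016×126 + 0.45×14.4 = 11.75
Denominator = 1×143 + 0.016×24.0 + 0.45×93.1 = 185.3
Vm = 61.3 · log₁₀(0.063396) = 61.3 × (-1.1979) = -73.43 mV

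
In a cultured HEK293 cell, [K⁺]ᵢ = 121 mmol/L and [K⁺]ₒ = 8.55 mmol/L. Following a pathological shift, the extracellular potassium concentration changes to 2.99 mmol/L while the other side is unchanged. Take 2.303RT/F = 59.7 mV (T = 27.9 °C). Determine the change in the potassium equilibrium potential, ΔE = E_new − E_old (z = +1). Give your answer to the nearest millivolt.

E_old = (59.7/1)·log₁₀(8.55/121) = -68.70 mV
E_new = (59.7/1)·log₁₀(2.99/121) = -95.94 mV
ΔE = -95.94 − (-68.70) = -27.24 mV

-27 mV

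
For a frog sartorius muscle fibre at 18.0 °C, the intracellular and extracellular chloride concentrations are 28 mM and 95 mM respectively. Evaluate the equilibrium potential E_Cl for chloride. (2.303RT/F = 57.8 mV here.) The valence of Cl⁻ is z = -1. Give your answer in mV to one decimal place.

E = (57.8/z) · log₁₀([Cl⁻]_out/[Cl⁻]_in) with z = -1.
For an anion, dividing by z = -1 reverses the sign.
= (57.8/-1) · log₁₀(95/28) = -57.80 · log₁₀(3.393)
= -57.80 · (0.5306) = -30.67 mV

-30.7 mV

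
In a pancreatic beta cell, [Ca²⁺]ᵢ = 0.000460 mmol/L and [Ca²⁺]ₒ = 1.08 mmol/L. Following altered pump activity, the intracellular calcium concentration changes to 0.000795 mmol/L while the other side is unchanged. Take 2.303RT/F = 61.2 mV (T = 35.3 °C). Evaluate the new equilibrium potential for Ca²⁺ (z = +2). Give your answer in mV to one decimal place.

After the shift: [Ca²⁺]_out = 1.08, [Ca²⁺]_in = 0.000795 mmol/L.
E_new = (61.2/2)·log₁₀(1.08/0.000795) = 30.60 · (3.1331) = 95.87 mV

95.9 mV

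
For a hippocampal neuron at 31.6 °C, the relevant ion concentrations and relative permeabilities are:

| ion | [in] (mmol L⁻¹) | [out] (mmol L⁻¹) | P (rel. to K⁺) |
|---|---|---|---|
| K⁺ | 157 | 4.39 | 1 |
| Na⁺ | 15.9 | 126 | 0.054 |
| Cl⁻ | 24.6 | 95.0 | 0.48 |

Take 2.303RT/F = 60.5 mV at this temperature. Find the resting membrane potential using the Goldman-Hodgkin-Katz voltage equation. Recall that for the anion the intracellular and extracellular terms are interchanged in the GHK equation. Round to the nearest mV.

-57 mV

Vm = 60.5 · log₁₀[(Σ P·[cation]ₒ + Σ P·[anion]ᵢ) / (Σ P·[cation]ᵢ + Σ P·[anion]ₒ)]
Numerator = 1×4.39 + 0.054×126 + 0.48×24.6 = 23
Denominator = 1×157 + 0.054×15.9 + 0.48×95.0 = 203.5
Vm = 60.5 · log₁₀(0.11305) = 60.5 × (-0.9467) = -57.28 mV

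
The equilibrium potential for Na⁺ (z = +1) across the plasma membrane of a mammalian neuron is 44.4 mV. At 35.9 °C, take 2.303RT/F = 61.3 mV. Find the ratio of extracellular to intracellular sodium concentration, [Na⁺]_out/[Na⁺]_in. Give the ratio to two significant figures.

log₁₀([out]/[in]) = E·z/(61.3) = 44.4 × 1 / 61.3 = 0.7243
[out]/[in] = 10^(0.7243) = 5.3

5.3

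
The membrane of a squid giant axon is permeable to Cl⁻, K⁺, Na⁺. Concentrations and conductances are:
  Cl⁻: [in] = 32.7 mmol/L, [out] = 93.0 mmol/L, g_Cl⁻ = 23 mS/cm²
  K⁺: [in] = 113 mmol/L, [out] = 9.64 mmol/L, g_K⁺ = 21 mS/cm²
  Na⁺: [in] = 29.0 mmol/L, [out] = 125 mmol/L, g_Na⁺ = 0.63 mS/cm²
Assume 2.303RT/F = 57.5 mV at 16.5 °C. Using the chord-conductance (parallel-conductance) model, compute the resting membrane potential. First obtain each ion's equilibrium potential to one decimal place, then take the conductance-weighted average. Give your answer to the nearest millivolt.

-42 mV

E_Cl⁻ = (57.5/-1)·log₁₀(93.0/32.7) = -26.1 mV
E_K⁺ = (57.5/1)·log₁₀(9.64/113) = -61.5 mV
E_Na⁺ = (57.5/1)·log₁₀(125/29.0) = 36.5 mV
Vm = (Σ gᵢEᵢ)/(Σ gᵢ) = (23·-26.1 + 21·-61.5 + 0.63·36.5) / (23 + 21 + 0.63)
= -1868.81 / 44.63 = -41.87 mV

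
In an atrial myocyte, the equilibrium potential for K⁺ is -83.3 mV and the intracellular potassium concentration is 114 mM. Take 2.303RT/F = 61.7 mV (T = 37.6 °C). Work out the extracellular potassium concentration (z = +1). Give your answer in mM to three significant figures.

5.09 mM

Nernst: E = (61.7/1) · log₁₀([out]/[in]), so log₁₀([out]/[in]) = -83.3 × 1 / 61.7 = -1.3501.
[out]/[in] = 10^(-1.3501) = 0.04466.
[out] = 0.04466 × 114 = 5.091 mM.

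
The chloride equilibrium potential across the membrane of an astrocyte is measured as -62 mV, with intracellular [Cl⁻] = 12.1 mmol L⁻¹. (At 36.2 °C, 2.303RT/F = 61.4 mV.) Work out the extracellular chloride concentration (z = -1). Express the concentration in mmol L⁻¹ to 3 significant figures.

124 mmol L⁻¹

Nernst: E = (61.4/-1) · log₁₀([out]/[in]), so log₁₀([out]/[in]) = -62.0 × -1 / 61.4 = 1.0098.
[out]/[in] = 10^(1.0098) = 10.23.
[out] = 10.23 × 12.1 = 123.8 mmol L⁻¹.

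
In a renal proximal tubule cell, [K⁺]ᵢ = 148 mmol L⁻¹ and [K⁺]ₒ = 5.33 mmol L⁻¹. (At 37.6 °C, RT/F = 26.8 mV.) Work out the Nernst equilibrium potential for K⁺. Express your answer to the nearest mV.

-89 mV

E = (26.8/z) · ln([K⁺]_out/[K⁺]_in) with z = +1.
= (26.8/1) · ln(5.33/148) = 26.80 · ln(0.03601)
= 26.80 · (-3.3239) = -89.08 mV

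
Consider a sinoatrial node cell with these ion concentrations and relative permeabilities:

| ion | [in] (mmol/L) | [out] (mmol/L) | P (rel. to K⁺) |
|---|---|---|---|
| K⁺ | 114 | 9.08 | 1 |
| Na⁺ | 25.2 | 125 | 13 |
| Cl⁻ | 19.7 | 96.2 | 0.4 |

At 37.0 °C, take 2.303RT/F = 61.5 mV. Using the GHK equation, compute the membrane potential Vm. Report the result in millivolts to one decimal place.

Vm = 61.5 · log₁₀[(Σ P·[cation]ₒ + Σ P·[anion]ᵢ) / (Σ P·[cation]ᵢ + Σ P·[anion]ₒ)]
Numerator = 1×9.08 + 13×125 + 0.4×19.7 = 1642
Denominator = 1×114 + 13×25.2 + 0.4×96.2 = 480.1
Vm = 61.5 · log₁₀(3.4202) = 61.5 × (0.5340) = 32.84 mV

32.8 mV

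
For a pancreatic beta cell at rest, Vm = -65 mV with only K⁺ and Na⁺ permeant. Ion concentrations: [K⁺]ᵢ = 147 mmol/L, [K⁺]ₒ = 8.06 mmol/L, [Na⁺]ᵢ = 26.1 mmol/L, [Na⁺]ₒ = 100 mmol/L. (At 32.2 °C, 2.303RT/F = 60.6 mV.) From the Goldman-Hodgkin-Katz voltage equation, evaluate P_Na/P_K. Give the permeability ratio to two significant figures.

0.045

Let α = P_Na/P_K. GHK: Vm = 60.6·log₁₀[(Kₒ + α·Naₒ)/(Kᵢ + α·Naᵢ)].
10^(Vm/60.6) = 10^(-65.0/60.6) = 0.084604
So 0.084604·(Kᵢ + α·Naᵢ) = Kₒ + α·Naₒ → α = (0.084604·147.0 − 8.06) / (100.0 − 0.084604·26.1)
α = (12.44 − 8.06) / (100.0 − 2.208) = 4.377/97.79 = 0.04476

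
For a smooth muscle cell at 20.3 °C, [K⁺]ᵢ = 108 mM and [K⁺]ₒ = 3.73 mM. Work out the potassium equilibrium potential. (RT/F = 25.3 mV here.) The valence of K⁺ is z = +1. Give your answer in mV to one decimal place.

-85.2 mV

E = (25.3/z) · ln([K⁺]_out/[K⁺]_in) with z = +1.
= (25.3/1) · ln(3.73/108) = 25.30 · ln(0.03454)
= 25.30 · (-3.3657) = -85.15 mV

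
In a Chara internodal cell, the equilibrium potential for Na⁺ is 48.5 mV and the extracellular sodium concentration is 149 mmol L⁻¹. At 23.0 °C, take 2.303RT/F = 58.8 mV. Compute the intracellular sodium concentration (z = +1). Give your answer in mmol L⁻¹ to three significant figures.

Nernst: E = (58.8/1) · log₁₀([out]/[in]), so log₁₀([out]/[in]) = 48.5 × 1 / 58.8 = 0.8248.
[out]/[in] = 10^(0.8248) = 6.681.
[in] = 149 / 6.681 = 22.3 mmol L⁻¹.

22.3 mmol L⁻¹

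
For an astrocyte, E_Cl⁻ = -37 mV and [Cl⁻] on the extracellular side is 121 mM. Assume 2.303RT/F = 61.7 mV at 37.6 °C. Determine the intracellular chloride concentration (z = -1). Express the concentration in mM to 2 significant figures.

30 mM

Nernst: E = (61.7/-1) · log₁₀([out]/[in]), so log₁₀([out]/[in]) = -37.0 × -1 / 61.7 = 0.5997.
[out]/[in] = 10^(0.5997) = 3.978.
[in] = 121 / 3.978 = 30.42 mM.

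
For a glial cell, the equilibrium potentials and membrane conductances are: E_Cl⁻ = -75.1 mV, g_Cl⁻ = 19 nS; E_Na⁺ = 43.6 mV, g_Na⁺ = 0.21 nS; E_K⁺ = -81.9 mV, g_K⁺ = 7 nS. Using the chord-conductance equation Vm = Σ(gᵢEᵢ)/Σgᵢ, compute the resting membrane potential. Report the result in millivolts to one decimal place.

-76.0 mV

Σ gᵢEᵢ = 19·(-75.1) + 0.21·(43.6) + 7·(-81.9) = -1991.04
Σ gᵢ = 19 + 0.21 + 7 = 26.21
Vm = -1991.04 / 26.21 = -75.97 mV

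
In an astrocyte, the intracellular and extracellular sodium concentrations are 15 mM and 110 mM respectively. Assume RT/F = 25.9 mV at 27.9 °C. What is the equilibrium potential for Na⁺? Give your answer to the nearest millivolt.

52 mV

E = (25.9/z) · ln([Na⁺]_out/[Na⁺]_in) with z = +1.
= (25.9/1) · ln(110/15) = 25.90 · ln(7.333)
= 25.90 · (1.9924) = 51.60 mV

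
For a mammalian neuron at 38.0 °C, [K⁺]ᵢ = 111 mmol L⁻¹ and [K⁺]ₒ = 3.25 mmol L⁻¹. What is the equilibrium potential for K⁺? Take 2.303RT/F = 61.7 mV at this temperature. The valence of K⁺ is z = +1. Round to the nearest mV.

-95 mV

E = (61.7/z) · log₁₀([K⁺]_out/[K⁺]_in) with z = +1.
= (61.7/1) · log₁₀(3.25/111) = 61.70 · log₁₀(0.02928)
= 61.70 · (-1.5334) = -94.61 mV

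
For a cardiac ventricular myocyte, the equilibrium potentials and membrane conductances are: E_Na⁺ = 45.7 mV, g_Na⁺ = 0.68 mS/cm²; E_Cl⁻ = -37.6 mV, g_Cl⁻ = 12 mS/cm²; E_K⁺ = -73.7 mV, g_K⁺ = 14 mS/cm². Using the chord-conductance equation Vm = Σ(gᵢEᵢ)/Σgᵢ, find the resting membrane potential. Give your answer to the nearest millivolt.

Σ gᵢEᵢ = 0.68·(45.7) + 12·(-37.6) + 14·(-73.7) = -1451.92
Σ gᵢ = 0.68 + 12 + 14 = 26.68
Vm = -1451.92 / 26.68 = -54.42 mV

-54 mV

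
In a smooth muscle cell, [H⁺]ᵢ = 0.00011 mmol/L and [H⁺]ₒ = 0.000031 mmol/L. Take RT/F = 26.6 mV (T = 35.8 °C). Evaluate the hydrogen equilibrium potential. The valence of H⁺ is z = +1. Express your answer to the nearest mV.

-34 mV

E = (26.6/z) · ln([H⁺]_out/[H⁺]_in) with z = +1.
= (26.6/1) · ln(0.000031/0.00011) = 26.60 · ln(0.2818)
= 26.60 · (-1.2665) = -33.69 mV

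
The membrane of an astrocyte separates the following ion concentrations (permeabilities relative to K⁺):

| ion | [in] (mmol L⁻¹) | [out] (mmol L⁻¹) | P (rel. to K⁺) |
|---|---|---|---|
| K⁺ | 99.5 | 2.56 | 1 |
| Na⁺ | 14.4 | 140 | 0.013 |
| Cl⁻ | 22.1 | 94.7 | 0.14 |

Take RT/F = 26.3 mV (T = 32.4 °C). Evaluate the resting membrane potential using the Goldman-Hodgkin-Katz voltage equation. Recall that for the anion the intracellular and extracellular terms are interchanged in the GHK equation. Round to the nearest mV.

-71 mV

Vm = 26.3 · ln[(Σ P·[cation]ₒ + Σ P·[anion]ᵢ) / (Σ P·[cation]ᵢ + Σ P·[anion]ₒ)]
Numerator = 1×2.56 + 0.013×140 + 0.14×22.1 = 7.474
Denominator = 1×99.5 + 0.013×14.4 + 0.14×94.7 = 112.9
Vm = 26.3 · ln(0.066174) = 26.3 × (-2.7155) = -71.42 mV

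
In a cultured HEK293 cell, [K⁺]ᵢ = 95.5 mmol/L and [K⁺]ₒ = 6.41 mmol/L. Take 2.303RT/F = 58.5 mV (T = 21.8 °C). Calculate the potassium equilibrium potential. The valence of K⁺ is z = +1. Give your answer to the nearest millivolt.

-69 mV

E = (58.5/z) · log₁₀([K⁺]_out/[K⁺]_in) with z = +1.
= (58.5/1) · log₁₀(6.41/95.5) = 58.50 · log₁₀(0.06712)
= 58.50 · (-1.1731) = -68.63 mV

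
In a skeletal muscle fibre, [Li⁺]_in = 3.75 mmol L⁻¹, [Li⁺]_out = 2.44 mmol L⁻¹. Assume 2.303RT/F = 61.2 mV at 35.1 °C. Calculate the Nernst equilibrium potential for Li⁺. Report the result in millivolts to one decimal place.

E = (61.2/z) · log₁₀([Li⁺]_out/[Li⁺]_in) with z = +1.
= (61.2/1) · log₁₀(2.44/3.75) = 61.20 · log₁₀(0.6507)
= 61.20 · (-0.1866) = -11.42 mV

-11.4 mV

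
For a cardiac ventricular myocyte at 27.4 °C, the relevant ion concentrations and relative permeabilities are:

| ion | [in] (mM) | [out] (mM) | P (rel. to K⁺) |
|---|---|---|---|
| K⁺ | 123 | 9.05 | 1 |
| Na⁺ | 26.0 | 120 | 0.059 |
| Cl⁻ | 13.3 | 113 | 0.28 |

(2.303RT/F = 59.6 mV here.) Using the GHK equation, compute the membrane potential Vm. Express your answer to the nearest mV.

-53 mV

Vm = 59.6 · log₁₀[(Σ P·[cation]ₒ + Σ P·[anion]ᵢ) / (Σ P·[cation]ᵢ + Σ P·[anion]ₒ)]
Numerator = 1×9.05 + 0.059×120 + 0.28×13.3 = 19.85
Denominator = 1×123 + 0.059×26.0 + 0.28×113 = 156.2
Vm = 59.6 · log₁₀(0.12713) = 59.6 × (-0.8958) = -53.39 mV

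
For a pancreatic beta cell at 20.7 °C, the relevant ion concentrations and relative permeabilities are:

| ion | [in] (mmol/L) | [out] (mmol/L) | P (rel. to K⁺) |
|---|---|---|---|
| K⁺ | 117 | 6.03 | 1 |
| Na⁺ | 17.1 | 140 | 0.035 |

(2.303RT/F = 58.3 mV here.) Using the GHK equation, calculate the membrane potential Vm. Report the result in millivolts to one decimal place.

Vm = 58.3 · log₁₀[(Σ P·[cation]ₒ + Σ P·[anion]ᵢ) / (Σ P·[cation]ᵢ + Σ P·[anion]ₒ)]
Numerator = 1×6.03 + 0.035×140 = 10.93
Denominator = 1×117 + 0.035×17.1 = 117.6
Vm = 58.3 · log₁₀(0.092943) = 58.3 × (-1.0318) = -60.15 mV

-60.2 mV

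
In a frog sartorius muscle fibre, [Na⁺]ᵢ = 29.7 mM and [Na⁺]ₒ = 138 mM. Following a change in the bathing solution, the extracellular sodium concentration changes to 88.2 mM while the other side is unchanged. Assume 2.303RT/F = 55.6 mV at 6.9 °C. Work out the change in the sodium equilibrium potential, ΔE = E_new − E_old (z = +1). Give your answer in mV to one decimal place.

-10.8 mV

E_old = (55.6/1)·log₁₀(138/29.7) = 37.09 mV
E_new = (55.6/1)·log₁₀(88.2/29.7) = 26.28 mV
ΔE = 26.28 − (37.09) = -10.81 mV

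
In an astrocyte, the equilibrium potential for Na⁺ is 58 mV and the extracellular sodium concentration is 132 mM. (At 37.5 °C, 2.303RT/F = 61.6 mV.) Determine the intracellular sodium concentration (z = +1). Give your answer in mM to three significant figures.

Nernst: E = (61.6/1) · log₁₀([out]/[in]), so log₁₀([out]/[in]) = 58.0 × 1 / 61.6 = 0.9416.
[out]/[in] = 10^(0.9416) = 8.741.
[in] = 132 / 8.741 = 15.1 mM.

15.1 mM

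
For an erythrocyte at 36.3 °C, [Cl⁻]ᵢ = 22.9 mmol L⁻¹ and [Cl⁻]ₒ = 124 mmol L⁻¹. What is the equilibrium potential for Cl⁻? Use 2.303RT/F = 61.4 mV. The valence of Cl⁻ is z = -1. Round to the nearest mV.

-45 mV

E = (61.4/z) · log₁₀([Cl⁻]_out/[Cl⁻]_in) with z = -1.
For an anion, dividing by z = -1 reverses the sign.
= (61.4/-1) · log₁₀(124/22.9) = -61.40 · log₁₀(5.415)
= -61.40 · (0.7336) = -45.04 mV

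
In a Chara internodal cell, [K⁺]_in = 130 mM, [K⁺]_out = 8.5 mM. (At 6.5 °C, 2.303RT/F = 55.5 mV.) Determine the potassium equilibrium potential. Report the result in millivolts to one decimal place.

-65.7 mV

E = (55.5/z) · log₁₀([K⁺]_out/[K⁺]_in) with z = +1.
= (55.5/1) · log₁₀(8.5/130) = 55.50 · log₁₀(0.06538)
= 55.50 · (-1.1845) = -65.74 mV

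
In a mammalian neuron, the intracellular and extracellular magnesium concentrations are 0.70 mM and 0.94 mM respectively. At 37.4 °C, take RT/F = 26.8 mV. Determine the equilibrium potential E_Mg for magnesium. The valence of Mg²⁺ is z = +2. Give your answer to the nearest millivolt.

E = (26.8/z) · ln([Mg²⁺]_out/[Mg²⁺]_in) with z = +2.
= (26.8/2) · ln(0.94/0.70) = 13.40 · ln(1.343)
= 13.40 · (0.2948) = 3.95 mV

4 mV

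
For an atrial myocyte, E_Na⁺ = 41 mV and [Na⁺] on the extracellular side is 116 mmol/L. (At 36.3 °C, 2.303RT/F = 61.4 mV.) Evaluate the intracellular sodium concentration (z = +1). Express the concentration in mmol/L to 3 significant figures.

24.9 mmol/L

Nernst: E = (61.4/1) · log₁₀([out]/[in]), so log₁₀([out]/[in]) = 41.0 × 1 / 61.4 = 0.6678.
[out]/[in] = 10^(0.6678) = 4.653.
[in] = 116 / 4.653 = 24.93 mmol/L.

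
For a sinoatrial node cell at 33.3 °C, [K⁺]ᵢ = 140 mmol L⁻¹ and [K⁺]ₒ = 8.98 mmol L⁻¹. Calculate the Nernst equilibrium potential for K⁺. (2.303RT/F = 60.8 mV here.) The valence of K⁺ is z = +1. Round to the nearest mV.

E = (60.8/z) · log₁₀([K⁺]_out/[K⁺]_in) with z = +1.
= (60.8/1) · log₁₀(8.98/140) = 60.80 · log₁₀(0.06414)
= 60.80 · (-1.1929) = -72.53 mV

-73 mV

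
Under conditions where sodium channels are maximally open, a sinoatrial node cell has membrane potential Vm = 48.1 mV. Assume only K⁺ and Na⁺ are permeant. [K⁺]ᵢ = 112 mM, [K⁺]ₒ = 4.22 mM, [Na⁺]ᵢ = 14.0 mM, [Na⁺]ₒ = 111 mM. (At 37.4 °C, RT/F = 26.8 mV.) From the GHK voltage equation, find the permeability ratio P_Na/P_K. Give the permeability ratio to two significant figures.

25

Let α = P_Na/P_K. GHK: Vm = 26.8·ln[(Kₒ + α·Naₒ)/(Kᵢ + α·Naᵢ)].
e^(Vm/26.8) = e^(48.1/26.8) = 6.0181
So 6.0181·(Kᵢ + α·Naᵢ) = Kₒ + α·Naₒ → α = (6.0181·112.0 − 4.22) / (111.0 − 6.0181·14.0)
α = (674 − 4.22) / (111.0 − 84.25) = 669.8/26.75 = 25.04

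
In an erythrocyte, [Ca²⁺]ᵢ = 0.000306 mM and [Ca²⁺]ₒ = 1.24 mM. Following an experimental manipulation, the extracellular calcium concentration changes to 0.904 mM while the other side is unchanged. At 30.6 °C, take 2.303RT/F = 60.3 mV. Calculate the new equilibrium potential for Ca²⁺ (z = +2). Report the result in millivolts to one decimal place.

104.6 mV

After the shift: [Ca²⁺]_out = 0.904, [Ca²⁺]_in = 0.000306 mM.
E_new = (60.3/2)·log₁₀(0.904/0.000306) = 30.15 · (3.4704) = 104.63 mV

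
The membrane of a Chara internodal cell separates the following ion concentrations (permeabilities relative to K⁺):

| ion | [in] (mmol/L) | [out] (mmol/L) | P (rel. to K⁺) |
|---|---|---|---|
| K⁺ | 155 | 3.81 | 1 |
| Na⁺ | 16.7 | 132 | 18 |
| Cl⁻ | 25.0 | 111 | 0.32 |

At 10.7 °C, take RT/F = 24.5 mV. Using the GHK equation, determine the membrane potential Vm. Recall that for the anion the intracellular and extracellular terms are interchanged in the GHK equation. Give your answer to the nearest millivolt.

39 mV

Vm = 24.5 · ln[(Σ P·[cation]ₒ + Σ P·[anion]ᵢ) / (Σ P·[cation]ᵢ + Σ P·[anion]ₒ)]
Numerator = 1×3.81 + 18×132 + 0.32×25.0 = 2388
Denominator = 1×155 + 18×16.7 + 0.32×111 = 491.1
Vm = 24.5 · ln(4.862) = 24.5 × (1.5814) = 38.75 mV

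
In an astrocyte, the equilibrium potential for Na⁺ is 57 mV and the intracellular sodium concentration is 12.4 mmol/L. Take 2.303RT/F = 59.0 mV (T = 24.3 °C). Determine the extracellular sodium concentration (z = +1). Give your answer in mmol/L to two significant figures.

110 mmol/L

Nernst: E = (59.0/1) · log₁₀([out]/[in]), so log₁₀([out]/[in]) = 57.0 × 1 / 59.0 = 0.9661.
[out]/[in] = 10^(0.9661) = 9.249.
[out] = 9.249 × 12.4 = 114.7 mmol/L.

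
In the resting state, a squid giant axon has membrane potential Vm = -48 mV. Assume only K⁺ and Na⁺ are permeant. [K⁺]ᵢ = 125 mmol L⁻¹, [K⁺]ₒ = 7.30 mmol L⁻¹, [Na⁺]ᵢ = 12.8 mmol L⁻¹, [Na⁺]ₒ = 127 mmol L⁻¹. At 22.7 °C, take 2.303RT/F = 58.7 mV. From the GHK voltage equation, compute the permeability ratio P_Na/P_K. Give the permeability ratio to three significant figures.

Let α = P_Na/P_K. GHK: Vm = 58.7·log₁₀[(Kₒ + α·Naₒ)/(Kᵢ + α·Naᵢ)].
10^(Vm/58.7) = 10^(-48.0/58.7) = 0.15215
So 0.15215·(Kᵢ + α·Naᵢ) = Kₒ + α·Naₒ → α = (0.15215·125.0 − 7.3) / (127.0 − 0.15215·12.8)
α = (19.02 − 7.3) / (127.0 − 1.948) = 11.72/125.1 = 0.09371

0.0937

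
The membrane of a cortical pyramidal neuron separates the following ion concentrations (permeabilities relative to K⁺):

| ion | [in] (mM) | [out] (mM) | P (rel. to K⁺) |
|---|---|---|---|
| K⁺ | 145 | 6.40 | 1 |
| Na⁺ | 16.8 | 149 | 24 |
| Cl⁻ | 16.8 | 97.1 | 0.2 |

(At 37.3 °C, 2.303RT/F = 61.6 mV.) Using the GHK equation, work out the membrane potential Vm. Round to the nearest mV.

49 mV

Vm = 61.6 · log₁₀[(Σ P·[cation]ₒ + Σ P·[anion]ᵢ) / (Σ P·[cation]ᵢ + Σ P·[anion]ₒ)]
Numerator = 1×6.40 + 24×149 + 0.2×16.8 = 3586
Denominator = 1×145 + 24×16.8 + 0.2×97.1 = 567.6
Vm = 61.6 · log₁₀(6.3172) = 61.6 × (0.8005) = 49.31 mV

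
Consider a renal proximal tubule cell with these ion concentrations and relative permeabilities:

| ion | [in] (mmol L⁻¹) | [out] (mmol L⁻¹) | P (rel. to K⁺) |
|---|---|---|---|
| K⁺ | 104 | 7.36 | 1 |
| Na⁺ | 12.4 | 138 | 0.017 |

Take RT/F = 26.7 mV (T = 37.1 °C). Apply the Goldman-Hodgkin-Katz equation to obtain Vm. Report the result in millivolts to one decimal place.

-63.4 mV

Vm = 26.7 · ln[(Σ P·[cation]ₒ + Σ P·[anion]ᵢ) / (Σ P·[cation]ᵢ + Σ P·[anion]ₒ)]
Numerator = 1×7.36 + 0.017×138 = 9.706
Denominator = 1×104 + 0.017×12.4 = 104.2
Vm = 26.7 · ln(0.093138) = 26.7 × (-2.3737) = -63.38 mV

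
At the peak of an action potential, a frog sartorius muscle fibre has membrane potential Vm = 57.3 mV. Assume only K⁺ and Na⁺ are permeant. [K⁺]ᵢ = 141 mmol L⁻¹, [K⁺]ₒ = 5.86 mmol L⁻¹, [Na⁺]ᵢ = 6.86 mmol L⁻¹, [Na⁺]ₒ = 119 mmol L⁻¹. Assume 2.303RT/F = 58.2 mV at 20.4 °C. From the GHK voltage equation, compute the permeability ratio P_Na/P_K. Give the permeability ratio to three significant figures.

Let α = P_Na/P_K. GHK: Vm = 58.2·log₁₀[(Kₒ + α·Naₒ)/(Kᵢ + α·Naᵢ)].
10^(Vm/58.2) = 10^(57.3/58.2) = 9.6502
So 9.6502·(Kᵢ + α·Naᵢ) = Kₒ + α·Naₒ → α = (9.6502·141.0 − 5.86) / (119.0 − 9.6502·6.86)
α = (1361 − 5.86) / (119.0 − 66.2) = 1355/52.8 = 25.66

25.7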